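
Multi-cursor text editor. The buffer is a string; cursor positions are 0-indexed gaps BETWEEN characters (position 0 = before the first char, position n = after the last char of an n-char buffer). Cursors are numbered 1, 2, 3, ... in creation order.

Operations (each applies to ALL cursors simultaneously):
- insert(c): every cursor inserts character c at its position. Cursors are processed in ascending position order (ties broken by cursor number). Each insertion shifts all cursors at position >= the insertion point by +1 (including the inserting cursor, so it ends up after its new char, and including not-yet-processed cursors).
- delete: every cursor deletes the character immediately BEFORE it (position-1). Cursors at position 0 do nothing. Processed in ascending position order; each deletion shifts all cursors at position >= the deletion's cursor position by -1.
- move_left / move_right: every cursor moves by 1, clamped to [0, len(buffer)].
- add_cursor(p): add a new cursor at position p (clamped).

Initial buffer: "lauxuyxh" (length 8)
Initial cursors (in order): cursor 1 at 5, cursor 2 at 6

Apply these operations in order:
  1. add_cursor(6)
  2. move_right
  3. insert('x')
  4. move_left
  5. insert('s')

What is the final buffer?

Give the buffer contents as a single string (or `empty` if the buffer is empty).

After op 1 (add_cursor(6)): buffer="lauxuyxh" (len 8), cursors c1@5 c2@6 c3@6, authorship ........
After op 2 (move_right): buffer="lauxuyxh" (len 8), cursors c1@6 c2@7 c3@7, authorship ........
After op 3 (insert('x')): buffer="lauxuyxxxxh" (len 11), cursors c1@7 c2@10 c3@10, authorship ......1.23.
After op 4 (move_left): buffer="lauxuyxxxxh" (len 11), cursors c1@6 c2@9 c3@9, authorship ......1.23.
After op 5 (insert('s')): buffer="lauxuysxxxssxh" (len 14), cursors c1@7 c2@12 c3@12, authorship ......11.2233.

Answer: lauxuysxxxssxh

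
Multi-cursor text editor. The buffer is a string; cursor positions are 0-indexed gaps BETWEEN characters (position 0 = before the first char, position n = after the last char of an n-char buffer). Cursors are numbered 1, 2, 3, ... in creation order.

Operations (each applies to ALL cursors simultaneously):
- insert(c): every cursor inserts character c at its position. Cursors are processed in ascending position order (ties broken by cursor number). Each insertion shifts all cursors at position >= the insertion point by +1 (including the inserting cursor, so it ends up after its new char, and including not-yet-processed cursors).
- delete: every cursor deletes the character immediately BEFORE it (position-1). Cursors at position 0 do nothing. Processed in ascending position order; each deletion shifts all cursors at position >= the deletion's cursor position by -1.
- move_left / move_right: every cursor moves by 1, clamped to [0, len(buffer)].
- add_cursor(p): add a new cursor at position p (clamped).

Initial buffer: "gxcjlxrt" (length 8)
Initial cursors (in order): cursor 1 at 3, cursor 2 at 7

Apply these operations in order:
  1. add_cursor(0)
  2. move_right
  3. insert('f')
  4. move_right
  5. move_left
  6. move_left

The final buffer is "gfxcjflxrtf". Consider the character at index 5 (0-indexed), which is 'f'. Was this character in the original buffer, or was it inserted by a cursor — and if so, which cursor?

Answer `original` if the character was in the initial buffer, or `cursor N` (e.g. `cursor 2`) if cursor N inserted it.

Answer: cursor 1

Derivation:
After op 1 (add_cursor(0)): buffer="gxcjlxrt" (len 8), cursors c3@0 c1@3 c2@7, authorship ........
After op 2 (move_right): buffer="gxcjlxrt" (len 8), cursors c3@1 c1@4 c2@8, authorship ........
After op 3 (insert('f')): buffer="gfxcjflxrtf" (len 11), cursors c3@2 c1@6 c2@11, authorship .3...1....2
After op 4 (move_right): buffer="gfxcjflxrtf" (len 11), cursors c3@3 c1@7 c2@11, authorship .3...1....2
After op 5 (move_left): buffer="gfxcjflxrtf" (len 11), cursors c3@2 c1@6 c2@10, authorship .3...1....2
After op 6 (move_left): buffer="gfxcjflxrtf" (len 11), cursors c3@1 c1@5 c2@9, authorship .3...1....2
Authorship (.=original, N=cursor N): . 3 . . . 1 . . . . 2
Index 5: author = 1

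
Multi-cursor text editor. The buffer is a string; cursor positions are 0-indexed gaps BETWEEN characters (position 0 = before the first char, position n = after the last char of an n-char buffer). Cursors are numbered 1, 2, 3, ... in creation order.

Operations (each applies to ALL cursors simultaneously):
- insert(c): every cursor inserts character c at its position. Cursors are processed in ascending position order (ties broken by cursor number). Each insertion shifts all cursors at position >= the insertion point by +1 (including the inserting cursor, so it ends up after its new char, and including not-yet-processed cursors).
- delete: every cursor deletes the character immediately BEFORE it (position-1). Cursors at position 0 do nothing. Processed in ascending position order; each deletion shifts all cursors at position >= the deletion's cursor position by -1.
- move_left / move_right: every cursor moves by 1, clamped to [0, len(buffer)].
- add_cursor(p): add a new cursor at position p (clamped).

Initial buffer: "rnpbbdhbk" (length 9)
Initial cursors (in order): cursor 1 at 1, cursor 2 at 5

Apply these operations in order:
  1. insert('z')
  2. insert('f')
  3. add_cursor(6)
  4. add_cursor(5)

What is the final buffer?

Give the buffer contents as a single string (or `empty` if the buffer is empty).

After op 1 (insert('z')): buffer="rznpbbzdhbk" (len 11), cursors c1@2 c2@7, authorship .1....2....
After op 2 (insert('f')): buffer="rzfnpbbzfdhbk" (len 13), cursors c1@3 c2@9, authorship .11....22....
After op 3 (add_cursor(6)): buffer="rzfnpbbzfdhbk" (len 13), cursors c1@3 c3@6 c2@9, authorship .11....22....
After op 4 (add_cursor(5)): buffer="rzfnpbbzfdhbk" (len 13), cursors c1@3 c4@5 c3@6 c2@9, authorship .11....22....

Answer: rzfnpbbzfdhbk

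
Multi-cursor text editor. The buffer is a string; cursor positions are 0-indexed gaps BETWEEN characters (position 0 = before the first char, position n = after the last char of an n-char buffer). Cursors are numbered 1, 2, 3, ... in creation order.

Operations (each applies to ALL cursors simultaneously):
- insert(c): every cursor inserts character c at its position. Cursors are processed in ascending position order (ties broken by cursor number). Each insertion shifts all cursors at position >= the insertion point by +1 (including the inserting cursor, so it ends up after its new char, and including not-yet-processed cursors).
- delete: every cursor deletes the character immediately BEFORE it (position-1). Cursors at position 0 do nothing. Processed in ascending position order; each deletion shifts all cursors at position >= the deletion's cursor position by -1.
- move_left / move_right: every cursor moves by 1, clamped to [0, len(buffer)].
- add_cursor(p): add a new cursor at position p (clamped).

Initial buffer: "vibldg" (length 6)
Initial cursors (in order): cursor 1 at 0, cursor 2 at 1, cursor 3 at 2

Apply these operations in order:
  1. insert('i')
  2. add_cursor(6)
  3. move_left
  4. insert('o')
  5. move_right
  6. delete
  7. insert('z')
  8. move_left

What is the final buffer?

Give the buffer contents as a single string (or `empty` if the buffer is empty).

Answer: ozvoziozozldg

Derivation:
After op 1 (insert('i')): buffer="iviiibldg" (len 9), cursors c1@1 c2@3 c3@5, authorship 1.2.3....
After op 2 (add_cursor(6)): buffer="iviiibldg" (len 9), cursors c1@1 c2@3 c3@5 c4@6, authorship 1.2.3....
After op 3 (move_left): buffer="iviiibldg" (len 9), cursors c1@0 c2@2 c3@4 c4@5, authorship 1.2.3....
After op 4 (insert('o')): buffer="oivoiioiobldg" (len 13), cursors c1@1 c2@4 c3@7 c4@9, authorship 11.22.334....
After op 5 (move_right): buffer="oivoiioiobldg" (len 13), cursors c1@2 c2@5 c3@8 c4@10, authorship 11.22.334....
After op 6 (delete): buffer="ovoiooldg" (len 9), cursors c1@1 c2@3 c3@5 c4@6, authorship 1.2.34...
After op 7 (insert('z')): buffer="ozvoziozozldg" (len 13), cursors c1@2 c2@5 c3@8 c4@10, authorship 11.22.3344...
After op 8 (move_left): buffer="ozvoziozozldg" (len 13), cursors c1@1 c2@4 c3@7 c4@9, authorship 11.22.3344...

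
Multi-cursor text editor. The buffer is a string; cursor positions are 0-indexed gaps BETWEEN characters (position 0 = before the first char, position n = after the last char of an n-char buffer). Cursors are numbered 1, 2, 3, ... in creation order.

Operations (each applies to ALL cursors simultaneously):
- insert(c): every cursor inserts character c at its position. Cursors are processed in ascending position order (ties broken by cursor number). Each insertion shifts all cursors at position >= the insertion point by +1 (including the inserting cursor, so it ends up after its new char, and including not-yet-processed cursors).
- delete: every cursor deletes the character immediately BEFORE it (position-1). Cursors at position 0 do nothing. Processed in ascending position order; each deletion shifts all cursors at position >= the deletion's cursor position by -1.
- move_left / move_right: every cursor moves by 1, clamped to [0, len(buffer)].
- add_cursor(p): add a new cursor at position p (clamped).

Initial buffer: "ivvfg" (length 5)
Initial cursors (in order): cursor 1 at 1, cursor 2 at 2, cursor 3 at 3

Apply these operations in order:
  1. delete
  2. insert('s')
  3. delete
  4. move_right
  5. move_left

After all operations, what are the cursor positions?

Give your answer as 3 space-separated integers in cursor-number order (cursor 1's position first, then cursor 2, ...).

After op 1 (delete): buffer="fg" (len 2), cursors c1@0 c2@0 c3@0, authorship ..
After op 2 (insert('s')): buffer="sssfg" (len 5), cursors c1@3 c2@3 c3@3, authorship 123..
After op 3 (delete): buffer="fg" (len 2), cursors c1@0 c2@0 c3@0, authorship ..
After op 4 (move_right): buffer="fg" (len 2), cursors c1@1 c2@1 c3@1, authorship ..
After op 5 (move_left): buffer="fg" (len 2), cursors c1@0 c2@0 c3@0, authorship ..

Answer: 0 0 0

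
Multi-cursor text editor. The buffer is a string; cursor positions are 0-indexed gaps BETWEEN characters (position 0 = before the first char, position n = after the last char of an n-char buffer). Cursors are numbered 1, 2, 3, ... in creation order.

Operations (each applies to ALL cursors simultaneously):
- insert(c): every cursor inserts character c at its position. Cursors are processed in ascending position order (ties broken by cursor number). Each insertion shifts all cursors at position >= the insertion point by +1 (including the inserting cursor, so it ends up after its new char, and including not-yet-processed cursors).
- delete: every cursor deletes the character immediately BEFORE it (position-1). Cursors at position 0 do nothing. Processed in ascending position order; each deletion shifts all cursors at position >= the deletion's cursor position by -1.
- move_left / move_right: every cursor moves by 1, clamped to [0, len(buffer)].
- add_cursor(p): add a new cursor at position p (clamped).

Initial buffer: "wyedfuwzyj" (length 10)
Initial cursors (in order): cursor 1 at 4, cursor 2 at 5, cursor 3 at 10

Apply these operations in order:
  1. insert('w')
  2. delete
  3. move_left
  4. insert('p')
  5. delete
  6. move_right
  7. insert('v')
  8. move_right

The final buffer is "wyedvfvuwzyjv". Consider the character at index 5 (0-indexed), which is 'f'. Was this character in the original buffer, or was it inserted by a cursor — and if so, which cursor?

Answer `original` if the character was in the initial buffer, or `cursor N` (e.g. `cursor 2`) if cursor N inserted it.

After op 1 (insert('w')): buffer="wyedwfwuwzyjw" (len 13), cursors c1@5 c2@7 c3@13, authorship ....1.2.....3
After op 2 (delete): buffer="wyedfuwzyj" (len 10), cursors c1@4 c2@5 c3@10, authorship ..........
After op 3 (move_left): buffer="wyedfuwzyj" (len 10), cursors c1@3 c2@4 c3@9, authorship ..........
After op 4 (insert('p')): buffer="wyepdpfuwzypj" (len 13), cursors c1@4 c2@6 c3@12, authorship ...1.2.....3.
After op 5 (delete): buffer="wyedfuwzyj" (len 10), cursors c1@3 c2@4 c3@9, authorship ..........
After op 6 (move_right): buffer="wyedfuwzyj" (len 10), cursors c1@4 c2@5 c3@10, authorship ..........
After op 7 (insert('v')): buffer="wyedvfvuwzyjv" (len 13), cursors c1@5 c2@7 c3@13, authorship ....1.2.....3
After op 8 (move_right): buffer="wyedvfvuwzyjv" (len 13), cursors c1@6 c2@8 c3@13, authorship ....1.2.....3
Authorship (.=original, N=cursor N): . . . . 1 . 2 . . . . . 3
Index 5: author = original

Answer: original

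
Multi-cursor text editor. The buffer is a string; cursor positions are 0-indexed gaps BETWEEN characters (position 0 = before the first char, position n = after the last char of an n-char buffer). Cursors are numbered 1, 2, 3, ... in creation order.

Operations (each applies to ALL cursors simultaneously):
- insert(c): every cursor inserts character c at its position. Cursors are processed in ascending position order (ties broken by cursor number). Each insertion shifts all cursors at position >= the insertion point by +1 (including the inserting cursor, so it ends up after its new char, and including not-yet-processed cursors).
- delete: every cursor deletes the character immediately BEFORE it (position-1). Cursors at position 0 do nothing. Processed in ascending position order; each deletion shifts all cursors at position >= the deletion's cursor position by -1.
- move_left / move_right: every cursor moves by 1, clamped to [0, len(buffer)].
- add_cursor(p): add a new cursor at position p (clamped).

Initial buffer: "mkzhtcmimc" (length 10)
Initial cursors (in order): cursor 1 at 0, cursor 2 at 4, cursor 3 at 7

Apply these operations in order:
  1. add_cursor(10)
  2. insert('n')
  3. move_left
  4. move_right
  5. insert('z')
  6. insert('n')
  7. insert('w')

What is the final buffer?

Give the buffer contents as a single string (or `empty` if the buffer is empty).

After op 1 (add_cursor(10)): buffer="mkzhtcmimc" (len 10), cursors c1@0 c2@4 c3@7 c4@10, authorship ..........
After op 2 (insert('n')): buffer="nmkzhntcmnimcn" (len 14), cursors c1@1 c2@6 c3@10 c4@14, authorship 1....2...3...4
After op 3 (move_left): buffer="nmkzhntcmnimcn" (len 14), cursors c1@0 c2@5 c3@9 c4@13, authorship 1....2...3...4
After op 4 (move_right): buffer="nmkzhntcmnimcn" (len 14), cursors c1@1 c2@6 c3@10 c4@14, authorship 1....2...3...4
After op 5 (insert('z')): buffer="nzmkzhnztcmnzimcnz" (len 18), cursors c1@2 c2@8 c3@13 c4@18, authorship 11....22...33...44
After op 6 (insert('n')): buffer="nznmkzhnzntcmnznimcnzn" (len 22), cursors c1@3 c2@10 c3@16 c4@22, authorship 111....222...333...444
After op 7 (insert('w')): buffer="nznwmkzhnznwtcmnznwimcnznw" (len 26), cursors c1@4 c2@12 c3@19 c4@26, authorship 1111....2222...3333...4444

Answer: nznwmkzhnznwtcmnznwimcnznw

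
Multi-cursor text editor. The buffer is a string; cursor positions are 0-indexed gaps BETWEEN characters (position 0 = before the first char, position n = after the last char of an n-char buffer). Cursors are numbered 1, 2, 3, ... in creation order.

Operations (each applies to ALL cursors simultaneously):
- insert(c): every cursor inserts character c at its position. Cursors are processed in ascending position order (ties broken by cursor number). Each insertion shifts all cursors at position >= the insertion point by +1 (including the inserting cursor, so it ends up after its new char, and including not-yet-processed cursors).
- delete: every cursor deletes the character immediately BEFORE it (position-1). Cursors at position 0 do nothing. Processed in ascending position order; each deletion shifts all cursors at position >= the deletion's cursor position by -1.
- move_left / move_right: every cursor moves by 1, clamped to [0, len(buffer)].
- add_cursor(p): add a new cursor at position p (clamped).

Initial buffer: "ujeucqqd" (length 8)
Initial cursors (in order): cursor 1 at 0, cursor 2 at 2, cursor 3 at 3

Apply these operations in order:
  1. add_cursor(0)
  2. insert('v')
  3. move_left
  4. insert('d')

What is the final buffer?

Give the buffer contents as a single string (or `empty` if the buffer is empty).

After op 1 (add_cursor(0)): buffer="ujeucqqd" (len 8), cursors c1@0 c4@0 c2@2 c3@3, authorship ........
After op 2 (insert('v')): buffer="vvujvevucqqd" (len 12), cursors c1@2 c4@2 c2@5 c3@7, authorship 14..2.3.....
After op 3 (move_left): buffer="vvujvevucqqd" (len 12), cursors c1@1 c4@1 c2@4 c3@6, authorship 14..2.3.....
After op 4 (insert('d')): buffer="vddvujdvedvucqqd" (len 16), cursors c1@3 c4@3 c2@7 c3@10, authorship 1144..22.33.....

Answer: vddvujdvedvucqqd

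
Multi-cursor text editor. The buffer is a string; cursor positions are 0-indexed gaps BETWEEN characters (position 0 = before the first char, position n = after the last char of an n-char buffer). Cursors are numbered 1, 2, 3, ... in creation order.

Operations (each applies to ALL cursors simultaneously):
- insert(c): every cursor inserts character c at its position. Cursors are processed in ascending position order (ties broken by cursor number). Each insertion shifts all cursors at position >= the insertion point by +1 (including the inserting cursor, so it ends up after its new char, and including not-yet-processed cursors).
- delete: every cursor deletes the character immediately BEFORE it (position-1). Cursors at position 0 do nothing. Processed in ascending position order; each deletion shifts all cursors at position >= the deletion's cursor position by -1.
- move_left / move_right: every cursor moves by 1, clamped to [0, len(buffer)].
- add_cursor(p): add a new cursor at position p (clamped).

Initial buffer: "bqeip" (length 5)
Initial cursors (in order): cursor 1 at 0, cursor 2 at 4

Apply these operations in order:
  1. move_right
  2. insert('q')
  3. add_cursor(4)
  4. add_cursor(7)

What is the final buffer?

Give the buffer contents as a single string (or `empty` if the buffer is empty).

Answer: bqqeipq

Derivation:
After op 1 (move_right): buffer="bqeip" (len 5), cursors c1@1 c2@5, authorship .....
After op 2 (insert('q')): buffer="bqqeipq" (len 7), cursors c1@2 c2@7, authorship .1....2
After op 3 (add_cursor(4)): buffer="bqqeipq" (len 7), cursors c1@2 c3@4 c2@7, authorship .1....2
After op 4 (add_cursor(7)): buffer="bqqeipq" (len 7), cursors c1@2 c3@4 c2@7 c4@7, authorship .1....2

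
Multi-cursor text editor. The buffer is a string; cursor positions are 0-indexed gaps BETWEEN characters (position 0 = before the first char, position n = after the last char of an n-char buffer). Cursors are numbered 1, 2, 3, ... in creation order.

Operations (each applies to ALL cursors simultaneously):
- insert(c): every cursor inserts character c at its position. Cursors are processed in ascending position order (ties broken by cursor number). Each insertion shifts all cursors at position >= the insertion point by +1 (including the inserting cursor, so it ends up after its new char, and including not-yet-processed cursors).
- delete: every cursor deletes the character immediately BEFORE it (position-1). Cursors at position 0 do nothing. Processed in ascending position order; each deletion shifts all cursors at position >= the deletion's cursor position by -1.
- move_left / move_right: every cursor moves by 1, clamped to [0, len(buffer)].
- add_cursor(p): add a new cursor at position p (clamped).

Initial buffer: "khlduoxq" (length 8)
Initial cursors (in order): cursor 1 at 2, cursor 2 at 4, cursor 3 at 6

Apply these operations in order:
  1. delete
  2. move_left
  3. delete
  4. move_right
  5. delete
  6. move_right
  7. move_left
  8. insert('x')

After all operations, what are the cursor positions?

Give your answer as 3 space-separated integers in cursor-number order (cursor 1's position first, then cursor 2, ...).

After op 1 (delete): buffer="kluxq" (len 5), cursors c1@1 c2@2 c3@3, authorship .....
After op 2 (move_left): buffer="kluxq" (len 5), cursors c1@0 c2@1 c3@2, authorship .....
After op 3 (delete): buffer="uxq" (len 3), cursors c1@0 c2@0 c3@0, authorship ...
After op 4 (move_right): buffer="uxq" (len 3), cursors c1@1 c2@1 c3@1, authorship ...
After op 5 (delete): buffer="xq" (len 2), cursors c1@0 c2@0 c3@0, authorship ..
After op 6 (move_right): buffer="xq" (len 2), cursors c1@1 c2@1 c3@1, authorship ..
After op 7 (move_left): buffer="xq" (len 2), cursors c1@0 c2@0 c3@0, authorship ..
After op 8 (insert('x')): buffer="xxxxq" (len 5), cursors c1@3 c2@3 c3@3, authorship 123..

Answer: 3 3 3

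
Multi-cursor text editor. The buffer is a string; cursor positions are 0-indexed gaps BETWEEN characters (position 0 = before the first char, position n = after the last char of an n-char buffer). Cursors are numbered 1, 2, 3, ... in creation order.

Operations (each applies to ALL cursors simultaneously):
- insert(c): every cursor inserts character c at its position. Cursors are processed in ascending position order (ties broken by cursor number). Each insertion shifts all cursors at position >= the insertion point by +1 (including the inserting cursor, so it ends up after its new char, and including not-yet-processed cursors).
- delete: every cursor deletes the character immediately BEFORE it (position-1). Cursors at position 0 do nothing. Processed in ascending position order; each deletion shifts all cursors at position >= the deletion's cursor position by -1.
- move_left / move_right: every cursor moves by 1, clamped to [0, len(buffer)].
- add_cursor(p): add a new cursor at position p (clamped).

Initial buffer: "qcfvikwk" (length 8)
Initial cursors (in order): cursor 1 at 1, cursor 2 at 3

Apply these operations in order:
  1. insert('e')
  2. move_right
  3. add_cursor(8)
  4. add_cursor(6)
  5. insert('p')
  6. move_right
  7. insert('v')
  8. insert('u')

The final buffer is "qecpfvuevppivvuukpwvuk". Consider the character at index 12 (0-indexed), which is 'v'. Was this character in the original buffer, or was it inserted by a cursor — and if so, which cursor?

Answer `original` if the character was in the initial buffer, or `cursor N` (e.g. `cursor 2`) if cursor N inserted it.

Answer: cursor 2

Derivation:
After op 1 (insert('e')): buffer="qecfevikwk" (len 10), cursors c1@2 c2@5, authorship .1..2.....
After op 2 (move_right): buffer="qecfevikwk" (len 10), cursors c1@3 c2@6, authorship .1..2.....
After op 3 (add_cursor(8)): buffer="qecfevikwk" (len 10), cursors c1@3 c2@6 c3@8, authorship .1..2.....
After op 4 (add_cursor(6)): buffer="qecfevikwk" (len 10), cursors c1@3 c2@6 c4@6 c3@8, authorship .1..2.....
After op 5 (insert('p')): buffer="qecpfevppikpwk" (len 14), cursors c1@4 c2@9 c4@9 c3@12, authorship .1.1.2.24..3..
After op 6 (move_right): buffer="qecpfevppikpwk" (len 14), cursors c1@5 c2@10 c4@10 c3@13, authorship .1.1.2.24..3..
After op 7 (insert('v')): buffer="qecpfvevppivvkpwvk" (len 18), cursors c1@6 c2@13 c4@13 c3@17, authorship .1.1.12.24.24.3.3.
After op 8 (insert('u')): buffer="qecpfvuevppivvuukpwvuk" (len 22), cursors c1@7 c2@16 c4@16 c3@21, authorship .1.1.112.24.2424.3.33.
Authorship (.=original, N=cursor N): . 1 . 1 . 1 1 2 . 2 4 . 2 4 2 4 . 3 . 3 3 .
Index 12: author = 2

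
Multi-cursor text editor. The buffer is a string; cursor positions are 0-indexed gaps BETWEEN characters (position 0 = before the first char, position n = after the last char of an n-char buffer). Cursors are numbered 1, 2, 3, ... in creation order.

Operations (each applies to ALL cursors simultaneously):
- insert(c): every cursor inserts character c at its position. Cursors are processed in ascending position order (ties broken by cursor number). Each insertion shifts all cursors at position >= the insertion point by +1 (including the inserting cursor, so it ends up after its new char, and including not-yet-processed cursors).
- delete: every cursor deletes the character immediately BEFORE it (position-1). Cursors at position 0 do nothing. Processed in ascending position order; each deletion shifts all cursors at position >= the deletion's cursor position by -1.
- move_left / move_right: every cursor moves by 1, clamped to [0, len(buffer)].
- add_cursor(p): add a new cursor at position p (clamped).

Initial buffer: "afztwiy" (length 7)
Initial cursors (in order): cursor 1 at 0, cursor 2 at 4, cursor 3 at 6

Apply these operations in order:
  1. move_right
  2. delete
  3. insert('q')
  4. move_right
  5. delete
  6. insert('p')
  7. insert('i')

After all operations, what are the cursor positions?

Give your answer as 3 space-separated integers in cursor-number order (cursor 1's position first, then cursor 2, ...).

Answer: 3 10 10

Derivation:
After op 1 (move_right): buffer="afztwiy" (len 7), cursors c1@1 c2@5 c3@7, authorship .......
After op 2 (delete): buffer="fzti" (len 4), cursors c1@0 c2@3 c3@4, authorship ....
After op 3 (insert('q')): buffer="qfztqiq" (len 7), cursors c1@1 c2@5 c3@7, authorship 1...2.3
After op 4 (move_right): buffer="qfztqiq" (len 7), cursors c1@2 c2@6 c3@7, authorship 1...2.3
After op 5 (delete): buffer="qztq" (len 4), cursors c1@1 c2@4 c3@4, authorship 1..2
After op 6 (insert('p')): buffer="qpztqpp" (len 7), cursors c1@2 c2@7 c3@7, authorship 11..223
After op 7 (insert('i')): buffer="qpiztqppii" (len 10), cursors c1@3 c2@10 c3@10, authorship 111..22323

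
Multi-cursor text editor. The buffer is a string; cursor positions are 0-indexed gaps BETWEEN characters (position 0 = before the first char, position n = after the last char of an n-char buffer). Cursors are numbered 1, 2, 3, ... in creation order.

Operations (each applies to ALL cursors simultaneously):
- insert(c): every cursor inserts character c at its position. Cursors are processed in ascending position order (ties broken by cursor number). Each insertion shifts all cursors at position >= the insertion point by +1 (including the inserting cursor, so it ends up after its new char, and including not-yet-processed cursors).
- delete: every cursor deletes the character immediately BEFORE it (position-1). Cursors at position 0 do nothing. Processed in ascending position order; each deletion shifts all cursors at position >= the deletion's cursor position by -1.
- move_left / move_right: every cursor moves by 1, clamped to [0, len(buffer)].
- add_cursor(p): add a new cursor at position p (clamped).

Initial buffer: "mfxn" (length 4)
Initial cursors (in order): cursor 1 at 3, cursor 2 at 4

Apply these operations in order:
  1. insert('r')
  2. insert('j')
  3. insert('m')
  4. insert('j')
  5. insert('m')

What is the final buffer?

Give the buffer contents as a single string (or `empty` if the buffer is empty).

Answer: mfxrjmjmnrjmjm

Derivation:
After op 1 (insert('r')): buffer="mfxrnr" (len 6), cursors c1@4 c2@6, authorship ...1.2
After op 2 (insert('j')): buffer="mfxrjnrj" (len 8), cursors c1@5 c2@8, authorship ...11.22
After op 3 (insert('m')): buffer="mfxrjmnrjm" (len 10), cursors c1@6 c2@10, authorship ...111.222
After op 4 (insert('j')): buffer="mfxrjmjnrjmj" (len 12), cursors c1@7 c2@12, authorship ...1111.2222
After op 5 (insert('m')): buffer="mfxrjmjmnrjmjm" (len 14), cursors c1@8 c2@14, authorship ...11111.22222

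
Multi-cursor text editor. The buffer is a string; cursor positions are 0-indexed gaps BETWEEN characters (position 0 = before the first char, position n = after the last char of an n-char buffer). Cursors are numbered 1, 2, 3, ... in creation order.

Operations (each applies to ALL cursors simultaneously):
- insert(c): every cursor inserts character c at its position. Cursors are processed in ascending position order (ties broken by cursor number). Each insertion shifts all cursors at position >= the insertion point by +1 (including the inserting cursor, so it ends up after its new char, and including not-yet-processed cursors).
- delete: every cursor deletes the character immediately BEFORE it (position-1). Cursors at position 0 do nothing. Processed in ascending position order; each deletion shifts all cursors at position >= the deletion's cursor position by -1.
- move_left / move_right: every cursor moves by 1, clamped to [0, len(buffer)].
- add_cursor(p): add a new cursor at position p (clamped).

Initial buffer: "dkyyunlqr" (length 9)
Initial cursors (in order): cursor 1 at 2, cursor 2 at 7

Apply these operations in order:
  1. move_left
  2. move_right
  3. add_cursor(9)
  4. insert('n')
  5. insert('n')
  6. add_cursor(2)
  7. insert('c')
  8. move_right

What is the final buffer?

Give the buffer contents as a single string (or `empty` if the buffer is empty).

Answer: dkcnncyyunlnncqrnnc

Derivation:
After op 1 (move_left): buffer="dkyyunlqr" (len 9), cursors c1@1 c2@6, authorship .........
After op 2 (move_right): buffer="dkyyunlqr" (len 9), cursors c1@2 c2@7, authorship .........
After op 3 (add_cursor(9)): buffer="dkyyunlqr" (len 9), cursors c1@2 c2@7 c3@9, authorship .........
After op 4 (insert('n')): buffer="dknyyunlnqrn" (len 12), cursors c1@3 c2@9 c3@12, authorship ..1.....2..3
After op 5 (insert('n')): buffer="dknnyyunlnnqrnn" (len 15), cursors c1@4 c2@11 c3@15, authorship ..11.....22..33
After op 6 (add_cursor(2)): buffer="dknnyyunlnnqrnn" (len 15), cursors c4@2 c1@4 c2@11 c3@15, authorship ..11.....22..33
After op 7 (insert('c')): buffer="dkcnncyyunlnncqrnnc" (len 19), cursors c4@3 c1@6 c2@14 c3@19, authorship ..4111.....222..333
After op 8 (move_right): buffer="dkcnncyyunlnncqrnnc" (len 19), cursors c4@4 c1@7 c2@15 c3@19, authorship ..4111.....222..333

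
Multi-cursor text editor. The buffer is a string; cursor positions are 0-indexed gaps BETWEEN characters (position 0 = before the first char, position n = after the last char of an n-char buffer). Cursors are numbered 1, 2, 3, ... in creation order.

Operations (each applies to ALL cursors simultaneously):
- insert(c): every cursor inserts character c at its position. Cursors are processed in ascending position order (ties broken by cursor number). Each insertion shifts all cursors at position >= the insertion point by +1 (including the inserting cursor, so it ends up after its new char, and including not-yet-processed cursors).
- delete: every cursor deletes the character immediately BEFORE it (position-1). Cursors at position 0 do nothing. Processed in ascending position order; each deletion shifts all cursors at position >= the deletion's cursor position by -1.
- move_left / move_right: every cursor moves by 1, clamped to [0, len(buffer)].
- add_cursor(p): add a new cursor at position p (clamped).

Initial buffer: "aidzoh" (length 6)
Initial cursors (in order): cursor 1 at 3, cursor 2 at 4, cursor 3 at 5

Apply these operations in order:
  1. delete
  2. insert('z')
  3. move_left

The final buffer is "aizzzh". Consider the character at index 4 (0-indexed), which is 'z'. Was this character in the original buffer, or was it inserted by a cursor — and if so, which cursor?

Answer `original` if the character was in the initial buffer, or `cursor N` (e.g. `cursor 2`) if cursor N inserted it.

After op 1 (delete): buffer="aih" (len 3), cursors c1@2 c2@2 c3@2, authorship ...
After op 2 (insert('z')): buffer="aizzzh" (len 6), cursors c1@5 c2@5 c3@5, authorship ..123.
After op 3 (move_left): buffer="aizzzh" (len 6), cursors c1@4 c2@4 c3@4, authorship ..123.
Authorship (.=original, N=cursor N): . . 1 2 3 .
Index 4: author = 3

Answer: cursor 3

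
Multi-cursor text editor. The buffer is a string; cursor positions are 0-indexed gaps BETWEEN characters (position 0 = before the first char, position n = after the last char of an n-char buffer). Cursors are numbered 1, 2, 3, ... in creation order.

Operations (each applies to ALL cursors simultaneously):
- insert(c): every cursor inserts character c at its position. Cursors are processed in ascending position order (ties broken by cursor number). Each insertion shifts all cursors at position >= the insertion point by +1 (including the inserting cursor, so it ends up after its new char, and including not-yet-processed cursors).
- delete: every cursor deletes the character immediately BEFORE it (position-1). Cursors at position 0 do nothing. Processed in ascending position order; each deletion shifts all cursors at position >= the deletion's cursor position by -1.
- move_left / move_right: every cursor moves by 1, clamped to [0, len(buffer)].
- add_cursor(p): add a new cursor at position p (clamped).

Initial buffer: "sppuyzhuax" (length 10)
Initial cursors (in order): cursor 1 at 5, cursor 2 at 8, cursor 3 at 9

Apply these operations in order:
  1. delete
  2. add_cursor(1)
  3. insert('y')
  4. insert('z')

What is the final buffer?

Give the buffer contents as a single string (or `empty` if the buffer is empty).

After op 1 (delete): buffer="sppuzhx" (len 7), cursors c1@4 c2@6 c3@6, authorship .......
After op 2 (add_cursor(1)): buffer="sppuzhx" (len 7), cursors c4@1 c1@4 c2@6 c3@6, authorship .......
After op 3 (insert('y')): buffer="syppuyzhyyx" (len 11), cursors c4@2 c1@6 c2@10 c3@10, authorship .4...1..23.
After op 4 (insert('z')): buffer="syzppuyzzhyyzzx" (len 15), cursors c4@3 c1@8 c2@14 c3@14, authorship .44...11..2323.

Answer: syzppuyzzhyyzzx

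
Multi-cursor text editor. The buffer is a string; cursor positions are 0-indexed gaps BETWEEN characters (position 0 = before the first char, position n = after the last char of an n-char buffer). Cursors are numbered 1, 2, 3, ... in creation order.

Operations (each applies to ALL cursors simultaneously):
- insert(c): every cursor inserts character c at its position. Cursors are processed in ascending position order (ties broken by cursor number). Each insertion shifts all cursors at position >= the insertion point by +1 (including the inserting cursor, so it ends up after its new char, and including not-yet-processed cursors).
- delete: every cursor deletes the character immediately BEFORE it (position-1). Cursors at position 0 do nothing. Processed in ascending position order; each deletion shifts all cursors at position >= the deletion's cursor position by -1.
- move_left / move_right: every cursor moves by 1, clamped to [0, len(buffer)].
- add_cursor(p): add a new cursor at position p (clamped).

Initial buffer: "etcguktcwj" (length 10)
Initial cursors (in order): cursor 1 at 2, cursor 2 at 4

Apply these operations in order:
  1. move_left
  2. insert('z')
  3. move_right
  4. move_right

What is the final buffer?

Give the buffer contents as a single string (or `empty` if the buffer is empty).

After op 1 (move_left): buffer="etcguktcwj" (len 10), cursors c1@1 c2@3, authorship ..........
After op 2 (insert('z')): buffer="eztczguktcwj" (len 12), cursors c1@2 c2@5, authorship .1..2.......
After op 3 (move_right): buffer="eztczguktcwj" (len 12), cursors c1@3 c2@6, authorship .1..2.......
After op 4 (move_right): buffer="eztczguktcwj" (len 12), cursors c1@4 c2@7, authorship .1..2.......

Answer: eztczguktcwj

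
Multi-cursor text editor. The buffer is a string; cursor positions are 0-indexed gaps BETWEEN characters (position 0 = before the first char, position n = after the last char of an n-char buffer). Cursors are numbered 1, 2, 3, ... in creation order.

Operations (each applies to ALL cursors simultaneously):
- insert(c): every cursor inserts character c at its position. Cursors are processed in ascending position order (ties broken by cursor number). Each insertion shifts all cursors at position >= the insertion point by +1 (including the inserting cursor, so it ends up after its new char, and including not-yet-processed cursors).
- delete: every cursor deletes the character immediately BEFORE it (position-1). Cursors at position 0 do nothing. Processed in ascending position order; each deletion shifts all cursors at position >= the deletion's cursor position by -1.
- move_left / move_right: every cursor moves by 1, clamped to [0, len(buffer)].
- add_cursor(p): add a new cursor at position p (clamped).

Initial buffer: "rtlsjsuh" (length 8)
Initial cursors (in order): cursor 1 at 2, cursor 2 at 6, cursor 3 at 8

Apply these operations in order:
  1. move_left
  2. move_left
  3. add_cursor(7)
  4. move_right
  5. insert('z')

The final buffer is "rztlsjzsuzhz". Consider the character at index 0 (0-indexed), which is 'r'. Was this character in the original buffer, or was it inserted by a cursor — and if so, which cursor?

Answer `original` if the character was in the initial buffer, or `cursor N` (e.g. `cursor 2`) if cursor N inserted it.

Answer: original

Derivation:
After op 1 (move_left): buffer="rtlsjsuh" (len 8), cursors c1@1 c2@5 c3@7, authorship ........
After op 2 (move_left): buffer="rtlsjsuh" (len 8), cursors c1@0 c2@4 c3@6, authorship ........
After op 3 (add_cursor(7)): buffer="rtlsjsuh" (len 8), cursors c1@0 c2@4 c3@6 c4@7, authorship ........
After op 4 (move_right): buffer="rtlsjsuh" (len 8), cursors c1@1 c2@5 c3@7 c4@8, authorship ........
After op 5 (insert('z')): buffer="rztlsjzsuzhz" (len 12), cursors c1@2 c2@7 c3@10 c4@12, authorship .1....2..3.4
Authorship (.=original, N=cursor N): . 1 . . . . 2 . . 3 . 4
Index 0: author = original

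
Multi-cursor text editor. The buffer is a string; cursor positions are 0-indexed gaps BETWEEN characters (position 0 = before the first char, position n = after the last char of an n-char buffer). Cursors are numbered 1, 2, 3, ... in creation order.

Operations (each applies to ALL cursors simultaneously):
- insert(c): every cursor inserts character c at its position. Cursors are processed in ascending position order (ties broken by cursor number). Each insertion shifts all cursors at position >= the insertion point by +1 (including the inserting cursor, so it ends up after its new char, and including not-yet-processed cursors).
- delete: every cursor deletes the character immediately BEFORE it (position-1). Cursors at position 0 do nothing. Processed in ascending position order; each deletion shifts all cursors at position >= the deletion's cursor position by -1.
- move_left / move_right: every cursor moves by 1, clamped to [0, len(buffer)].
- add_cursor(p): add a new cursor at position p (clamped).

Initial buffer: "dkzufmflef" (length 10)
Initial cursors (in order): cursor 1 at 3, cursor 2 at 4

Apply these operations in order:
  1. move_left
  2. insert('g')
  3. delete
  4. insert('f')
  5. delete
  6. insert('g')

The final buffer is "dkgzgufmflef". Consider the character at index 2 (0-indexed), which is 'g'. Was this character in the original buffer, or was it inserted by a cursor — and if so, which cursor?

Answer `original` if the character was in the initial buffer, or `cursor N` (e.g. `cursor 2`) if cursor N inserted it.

After op 1 (move_left): buffer="dkzufmflef" (len 10), cursors c1@2 c2@3, authorship ..........
After op 2 (insert('g')): buffer="dkgzgufmflef" (len 12), cursors c1@3 c2@5, authorship ..1.2.......
After op 3 (delete): buffer="dkzufmflef" (len 10), cursors c1@2 c2@3, authorship ..........
After op 4 (insert('f')): buffer="dkfzfufmflef" (len 12), cursors c1@3 c2@5, authorship ..1.2.......
After op 5 (delete): buffer="dkzufmflef" (len 10), cursors c1@2 c2@3, authorship ..........
After op 6 (insert('g')): buffer="dkgzgufmflef" (len 12), cursors c1@3 c2@5, authorship ..1.2.......
Authorship (.=original, N=cursor N): . . 1 . 2 . . . . . . .
Index 2: author = 1

Answer: cursor 1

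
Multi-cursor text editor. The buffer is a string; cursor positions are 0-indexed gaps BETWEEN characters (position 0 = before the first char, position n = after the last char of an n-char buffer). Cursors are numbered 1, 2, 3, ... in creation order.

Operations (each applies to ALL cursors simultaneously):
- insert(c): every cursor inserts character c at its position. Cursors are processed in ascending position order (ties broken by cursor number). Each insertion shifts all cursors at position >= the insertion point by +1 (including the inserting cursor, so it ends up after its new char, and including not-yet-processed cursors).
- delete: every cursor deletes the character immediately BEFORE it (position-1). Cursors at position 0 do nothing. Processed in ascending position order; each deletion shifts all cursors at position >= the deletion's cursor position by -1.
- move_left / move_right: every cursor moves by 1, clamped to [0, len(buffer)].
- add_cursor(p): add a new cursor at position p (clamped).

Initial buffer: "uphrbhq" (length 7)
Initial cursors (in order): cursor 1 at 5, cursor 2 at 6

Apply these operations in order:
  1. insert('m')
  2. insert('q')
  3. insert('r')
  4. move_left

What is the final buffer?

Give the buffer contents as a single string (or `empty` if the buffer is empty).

Answer: uphrbmqrhmqrq

Derivation:
After op 1 (insert('m')): buffer="uphrbmhmq" (len 9), cursors c1@6 c2@8, authorship .....1.2.
After op 2 (insert('q')): buffer="uphrbmqhmqq" (len 11), cursors c1@7 c2@10, authorship .....11.22.
After op 3 (insert('r')): buffer="uphrbmqrhmqrq" (len 13), cursors c1@8 c2@12, authorship .....111.222.
After op 4 (move_left): buffer="uphrbmqrhmqrq" (len 13), cursors c1@7 c2@11, authorship .....111.222.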